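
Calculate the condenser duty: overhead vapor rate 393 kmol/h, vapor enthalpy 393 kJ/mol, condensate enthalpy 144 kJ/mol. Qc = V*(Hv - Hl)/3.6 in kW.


Qc = 393 * (393 - 144) / 3.6 = 393 * 249 / 3.6 = 27180

27180 kW


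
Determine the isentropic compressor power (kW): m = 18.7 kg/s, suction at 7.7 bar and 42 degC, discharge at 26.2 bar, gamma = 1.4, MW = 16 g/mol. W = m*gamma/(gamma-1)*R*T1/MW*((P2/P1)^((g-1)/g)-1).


Isentropic work: W = m*(gamma/(gamma-1))*(R*T1/MW)*((P2/P1)^((gamma-1)/gamma) - 1)
T1 = 42 + 273.15 = 315.15 K
Pressure ratio = 26.2 / 7.7 = 3.4026
Exponent = (1.4 - 1)/1.4 = 0.285714
(P2/P1)^exp - 1 = 3.4026^0.285714 - 1 = 0.41888
W = 18.7 * 1.4 / 0.4 * 8.314 * 315.15 / 16 * 0.41888 = 4490

4490 kW


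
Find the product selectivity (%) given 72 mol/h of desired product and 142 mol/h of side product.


Selectivity = desired / (desired + undesired) * 100
Total products = 72 + 142 = 214 mol/h
S = 72 / 214 * 100
= 0.3364 * 100
= 33.64 %

33.64 %


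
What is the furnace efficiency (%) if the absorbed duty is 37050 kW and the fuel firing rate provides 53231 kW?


Furnace efficiency = Q_absorbed / Q_fuel * 100
= 37050 / 53231 * 100 = 69.60

69.60 %


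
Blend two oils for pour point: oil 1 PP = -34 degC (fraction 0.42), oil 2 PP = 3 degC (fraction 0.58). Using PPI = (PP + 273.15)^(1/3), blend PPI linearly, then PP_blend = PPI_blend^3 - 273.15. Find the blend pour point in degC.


PPI_1 = (-34 + 273.15)^(1/3) = 6.20712
PPI_2 = (3 + 273.15)^(1/3) = 6.512009
PPI_blend = 0.42 * 6.20712 + 0.58 * 6.512009 = 6.383956
PP_blend = 6.383956^3 - 273.15 = 260.1775 - 273.15 = -12.97

-12.97 degC


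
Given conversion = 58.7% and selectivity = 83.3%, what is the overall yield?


Overall yield = conversion (%) * selectivity (%) / 100
Conversion = 58.7%, Selectivity = 83.3%
Y = 58.7 * 83.3 / 100
= 48.8971 %

48.8971 %


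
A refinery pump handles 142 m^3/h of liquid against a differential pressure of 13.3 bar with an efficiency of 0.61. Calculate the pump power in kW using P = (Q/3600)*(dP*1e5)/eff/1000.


Q = 142 / 3600 = 0.0394444 m^3/s
P = 0.0394444 * (13.3 * 1e5) / 0.61 / 1000 = 86.00

86.00 kW


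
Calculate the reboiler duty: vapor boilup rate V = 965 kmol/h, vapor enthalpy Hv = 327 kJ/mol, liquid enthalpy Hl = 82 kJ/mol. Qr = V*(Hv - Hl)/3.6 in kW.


Qr = 965 * (327 - 82) / 3.6 = 965 * 245 / 3.6 = 65670

65670 kW


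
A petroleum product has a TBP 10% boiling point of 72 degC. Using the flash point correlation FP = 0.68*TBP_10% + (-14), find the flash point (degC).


FP = 0.68 * 72 + (-14) = 34.96

34.96 degC


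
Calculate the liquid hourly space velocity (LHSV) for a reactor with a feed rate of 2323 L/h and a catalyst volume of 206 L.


LHSV = volumetric feed rate / catalyst volume
= 2323 L/h / 206 L
= 11.28 h^-1

11.28 h^-1


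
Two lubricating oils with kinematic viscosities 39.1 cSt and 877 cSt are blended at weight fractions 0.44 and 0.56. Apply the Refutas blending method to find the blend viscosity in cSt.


Refutas method: VBN_i = 14.534*ln(ln(visc_i + 0.8)) + 10.975, blended linearly by mass fraction; since VBN is linear in VBI_i = ln(ln(visc_i + 0.8)) and the fractions sum to 1, blend VBI directly: visc = exp(exp(VBI_blend)) - 0.8
VBI_1 = ln(ln(39.1 + 0.8)) = 1.30464
VBI_2 = ln(ln(877 + 0.8)) = 1.9136
VBI_blend = 0.44 * 1.30464 + 0.56 * 1.9136 = 1.64566
visc_blend = exp(exp(1.64566)) - 0.8 = 177.7

177.7 cSt


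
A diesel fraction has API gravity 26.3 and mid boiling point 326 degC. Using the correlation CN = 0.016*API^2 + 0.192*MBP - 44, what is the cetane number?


CN = 0.016 * 26.3^2 + 0.192 * 326 - 44
CN = 11.06704 + 62.592 - 44 = 29.65904

29.65904


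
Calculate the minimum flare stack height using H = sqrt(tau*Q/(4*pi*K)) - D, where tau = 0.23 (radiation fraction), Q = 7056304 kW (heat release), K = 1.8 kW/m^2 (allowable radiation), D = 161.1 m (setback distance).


tau*Q/(4*pi*K) = 0.23 * 7056304 / (4 * pi * 1.8) = 71750.1
sqrt(71750.1) = 267.862
H = 267.862 - 161.1 = 106.8

106.8 m


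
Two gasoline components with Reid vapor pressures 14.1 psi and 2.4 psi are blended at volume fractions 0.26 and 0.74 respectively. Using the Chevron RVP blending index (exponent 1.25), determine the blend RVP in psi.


Chevron index: RVP_blend = (sum xi*RVPi^1.25)^(1/1.25)
RVP^1.25 terms: 0.26 * 14.1^1.25 + 0.74 * 2.4^1.25 = 9.31443
RVP_blend = 9.31443^(1/1.25) = 5.961

5.961 psi


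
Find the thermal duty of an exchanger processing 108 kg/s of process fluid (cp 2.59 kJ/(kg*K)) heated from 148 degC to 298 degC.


Q = m_dot * cp * delta_T
delta_T = 298 - 148 = 150 K
Q = 108 * 2.59 * 150
= 279.72 * 150
= 41958 kW

41958 kW


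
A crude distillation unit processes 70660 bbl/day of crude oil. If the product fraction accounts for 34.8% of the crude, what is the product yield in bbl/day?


Crude throughput = 70660 bbl/day
Fraction yield = 34.8%
yield = throughput * fraction / 100
yield = 70660 * 34.8 / 100 = 24589.68

24589.68 bbl/day


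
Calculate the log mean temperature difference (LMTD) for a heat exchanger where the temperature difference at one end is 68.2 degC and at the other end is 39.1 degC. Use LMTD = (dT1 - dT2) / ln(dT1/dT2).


LMTD = (dT1 - dT2) / ln(dT1/dT2)
= (68.2 - 39.1) / ln(68.2 / 39.1) = 29.1 / 0.556322 = 52.31

52.31 degC


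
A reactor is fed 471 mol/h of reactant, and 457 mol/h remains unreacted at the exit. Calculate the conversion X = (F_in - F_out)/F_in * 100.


X = (F_in - F_out) / F_in * 100
Moles reacted = 471 - 457 = 14
X = 14 / 471 * 100
= 0.02972 * 100
= 2.972 %

2.972 %


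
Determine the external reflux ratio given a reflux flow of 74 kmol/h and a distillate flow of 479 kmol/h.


Reflux ratio definition: R = L / D (liquid returned / distillate withdrawn)
L = 74 kmol/h, D = 479 kmol/h
R = 74 / 479 = 0.1545

0.1545


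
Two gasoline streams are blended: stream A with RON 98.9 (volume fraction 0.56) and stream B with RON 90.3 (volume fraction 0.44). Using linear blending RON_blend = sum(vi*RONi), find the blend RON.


Linear blending: RON_blend = sum(vi * RONi)
Contribution 1: 0.56 * 98.9 = 55.384
Contribution 2: 0.44 * 90.3 = 39.732
RON_blend = 55.384 + 39.732 = 95.116

95.116


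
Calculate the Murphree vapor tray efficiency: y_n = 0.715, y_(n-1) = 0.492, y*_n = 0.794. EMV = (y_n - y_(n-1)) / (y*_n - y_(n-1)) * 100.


Murphree vapor efficiency: EMV = (y_n - y_(n-1)) / (y*_n - y_(n-1)) * 100
EMV = (0.715 - 0.492) / (0.794 - 0.492) * 100 = 0.223 / 0.302 * 100 = 73.84

73.84 %


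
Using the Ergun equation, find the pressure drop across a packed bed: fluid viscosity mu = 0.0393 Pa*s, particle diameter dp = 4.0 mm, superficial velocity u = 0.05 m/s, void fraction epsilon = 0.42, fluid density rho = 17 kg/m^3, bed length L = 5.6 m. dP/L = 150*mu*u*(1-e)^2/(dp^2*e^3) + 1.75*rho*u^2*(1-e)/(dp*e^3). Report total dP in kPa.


dp = 4.0 mm = 0.004 m
Viscous term = 150*0.0393*0.05*(1-0.42)^2 / (0.004^2*0.42^3) = 83645.4
Inertial term = 1.75*17*0.05^2*(1-0.42) / (0.004*0.42^3) = 145.562
dP/L = 83645.4 + 145.562 = 83791 Pa/m
dP = 83791 * 5.6 / 1000 = 469.2 kPa

469.2 kPa


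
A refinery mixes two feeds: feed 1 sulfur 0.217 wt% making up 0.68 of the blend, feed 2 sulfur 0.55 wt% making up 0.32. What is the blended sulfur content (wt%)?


Linear sulfur blending: S_blend = x1*S1 + x2*S2
Contribution 1: 0.68 * 0.217 = 0.14756 wt%
Contribution 2: 0.32 * 0.55 = 0.176 wt%
S_blend = 0.14756 + 0.176 = 0.32356

0.32356 wt%


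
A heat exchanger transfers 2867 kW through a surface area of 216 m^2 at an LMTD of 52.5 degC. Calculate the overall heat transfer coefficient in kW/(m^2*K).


From Q = U*A*LMTD, U = Q / (A * LMTD)
U = 2867 / (216 * 52.5) = 2867 / 11340 = 0.2528

0.2528 kW/(m^2*K)


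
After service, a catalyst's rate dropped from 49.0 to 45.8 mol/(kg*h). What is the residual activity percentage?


Activity (%) = (rate_used / rate_fresh) * 100
rate_used = 45.8, rate_fresh = 49.0
= (45.8 / 49.0) * 100
= 0.9347 * 100 = 93.47

93.47 %


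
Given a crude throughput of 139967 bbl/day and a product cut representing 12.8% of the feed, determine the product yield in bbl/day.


Crude throughput = 139967 bbl/day
Fraction yield = 12.8%
yield = throughput * fraction / 100
yield = 139967 * 12.8 / 100 = 17915.776

17915.776 bbl/day


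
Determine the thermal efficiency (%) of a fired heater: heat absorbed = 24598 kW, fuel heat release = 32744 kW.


Furnace efficiency = Q_absorbed / Q_fuel * 100
= 24598 / 32744 * 100 = 75.12

75.12 %


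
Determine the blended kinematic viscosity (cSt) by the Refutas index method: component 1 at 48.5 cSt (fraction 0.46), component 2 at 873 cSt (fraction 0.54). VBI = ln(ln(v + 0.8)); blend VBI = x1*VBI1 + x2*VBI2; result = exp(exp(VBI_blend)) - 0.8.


Refutas method: VBN_i = 14.534*ln(ln(visc_i + 0.8)) + 10.975, blended linearly by mass fraction; since VBN is linear in VBI_i = ln(ln(visc_i + 0.8)) and the fractions sum to 1, blend VBI directly: visc = exp(exp(VBI_blend)) - 0.8
VBI_1 = ln(ln(48.5 + 0.8)) = 1.36044
VBI_2 = ln(ln(873 + 0.8)) = 1.91292
VBI_blend = 0.46 * 1.36044 + 0.54 * 1.91292 = 1.65878
visc_blend = exp(exp(1.65878)) - 0.8 = 190.3

190.3 cSt


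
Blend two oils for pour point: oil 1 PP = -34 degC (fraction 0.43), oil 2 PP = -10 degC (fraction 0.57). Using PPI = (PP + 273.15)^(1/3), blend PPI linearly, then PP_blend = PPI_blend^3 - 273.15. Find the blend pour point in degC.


PPI_1 = (-34 + 273.15)^(1/3) = 6.20712
PPI_2 = (-10 + 273.15)^(1/3) = 6.408176
PPI_blend = 0.43 * 6.20712 + 0.57 * 6.408176 = 6.321722
PP_blend = 6.321722^3 - 273.15 = 252.6424 - 273.15 = -20.51

-20.51 degC


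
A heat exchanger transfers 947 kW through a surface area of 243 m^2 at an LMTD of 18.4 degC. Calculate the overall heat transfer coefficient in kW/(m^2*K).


From Q = U*A*LMTD, U = Q / (A * LMTD)
U = 947 / (243 * 18.4) = 947 / 4471.2 = 0.2118

0.2118 kW/(m^2*K)


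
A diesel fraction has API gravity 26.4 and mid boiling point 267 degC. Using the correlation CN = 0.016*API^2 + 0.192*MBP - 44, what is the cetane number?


CN = 0.016 * 26.4^2 + 0.192 * 267 - 44
CN = 11.15136 + 51.264 - 44 = 18.41536

18.41536


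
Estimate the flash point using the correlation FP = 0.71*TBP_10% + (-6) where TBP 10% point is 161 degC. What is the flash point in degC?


FP = 0.71 * 161 + (-6) = 108.31

108.31 degC


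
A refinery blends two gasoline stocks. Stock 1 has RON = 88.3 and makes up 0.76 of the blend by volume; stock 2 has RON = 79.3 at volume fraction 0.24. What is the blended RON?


Linear blending: RON_blend = sum(vi * RONi)
Contribution 1: 0.76 * 88.3 = 67.108
Contribution 2: 0.24 * 79.3 = 19.032
RON_blend = 67.108 + 19.032 = 86.14

86.14


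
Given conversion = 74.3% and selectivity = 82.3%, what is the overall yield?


Overall yield = conversion (%) * selectivity (%) / 100
Conversion = 74.3%, Selectivity = 82.3%
Y = 74.3 * 82.3 / 100
= 61.1489 %

61.1489 %


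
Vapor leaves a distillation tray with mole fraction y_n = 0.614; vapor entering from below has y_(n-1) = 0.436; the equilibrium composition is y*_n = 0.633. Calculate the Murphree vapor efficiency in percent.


Murphree vapor efficiency: EMV = (y_n - y_(n-1)) / (y*_n - y_(n-1)) * 100
EMV = (0.614 - 0.436) / (0.633 - 0.436) * 100 = 0.178 / 0.197 * 100 = 90.36

90.36 %


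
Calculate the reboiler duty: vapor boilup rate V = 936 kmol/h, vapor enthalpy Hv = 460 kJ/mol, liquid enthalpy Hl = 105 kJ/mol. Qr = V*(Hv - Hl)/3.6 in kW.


Qr = 936 * (460 - 105) / 3.6 = 936 * 355 / 3.6 = 92300

92300 kW


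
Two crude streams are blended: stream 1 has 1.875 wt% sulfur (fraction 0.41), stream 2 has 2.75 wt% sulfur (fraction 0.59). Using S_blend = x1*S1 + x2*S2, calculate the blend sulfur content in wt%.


Linear sulfur blending: S_blend = x1*S1 + x2*S2
Contribution 1: 0.41 * 1.875 = 0.76875 wt%
Contribution 2: 0.59 * 2.75 = 1.6225 wt%
S_blend = 0.76875 + 1.6225 = 2.39125

2.39125 wt%


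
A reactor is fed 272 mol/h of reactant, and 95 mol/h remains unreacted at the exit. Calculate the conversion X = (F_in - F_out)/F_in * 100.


X = (F_in - F_out) / F_in * 100
Moles reacted = 272 - 95 = 177
X = 177 / 272 * 100
= 0.6507 * 100
= 65.07 %

65.07 %


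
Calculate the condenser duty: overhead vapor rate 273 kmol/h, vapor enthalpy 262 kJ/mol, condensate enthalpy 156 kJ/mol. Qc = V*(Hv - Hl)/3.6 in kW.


Qc = 273 * (262 - 156) / 3.6 = 273 * 106 / 3.6 = 8038

8038 kW


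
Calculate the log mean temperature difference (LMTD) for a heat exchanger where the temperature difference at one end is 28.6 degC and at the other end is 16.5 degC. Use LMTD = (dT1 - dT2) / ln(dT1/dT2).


LMTD = (dT1 - dT2) / ln(dT1/dT2)
= (28.6 - 16.5) / ln(28.6 / 16.5) = 12.1 / 0.550046 = 22.00

22.00 degC


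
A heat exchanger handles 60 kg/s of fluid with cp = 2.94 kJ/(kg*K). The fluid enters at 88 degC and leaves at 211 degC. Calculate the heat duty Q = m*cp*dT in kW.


Q = m_dot * cp * delta_T
delta_T = 211 - 88 = 123 K
Q = 60 * 2.94 * 123
= 176.4 * 123
= 21697.2 kW

21697.2 kW


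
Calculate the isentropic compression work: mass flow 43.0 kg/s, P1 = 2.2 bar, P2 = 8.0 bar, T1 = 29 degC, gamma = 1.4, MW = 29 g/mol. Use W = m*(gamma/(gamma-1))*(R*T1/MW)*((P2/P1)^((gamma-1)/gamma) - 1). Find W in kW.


Isentropic work: W = m*(gamma/(gamma-1))*(R*T1/MW)*((P2/P1)^((gamma-1)/gamma) - 1)
T1 = 29 + 273.15 = 302.15 K
Pressure ratio = 8.0 / 2.2 = 3.63636
Exponent = (1.4 - 1)/1.4 = 0.285714
(P2/P1)^exp - 1 = 3.63636^0.285714 - 1 = 0.446074
W = 43.0 * 1.4 / 0.4 * 8.314 * 302.15 / 29 * 0.446074 = 5815

5815 kW


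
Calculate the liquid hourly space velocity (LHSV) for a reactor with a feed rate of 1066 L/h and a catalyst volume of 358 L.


LHSV = volumetric feed rate / catalyst volume
= 1066 L/h / 358 L
= 2.978 h^-1

2.978 h^-1


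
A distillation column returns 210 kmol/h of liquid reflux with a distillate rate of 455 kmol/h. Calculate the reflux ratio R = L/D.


Reflux ratio definition: R = L / D (liquid returned / distillate withdrawn)
L = 210 kmol/h, D = 455 kmol/h
R = 210 / 455 = 0.4615

0.4615


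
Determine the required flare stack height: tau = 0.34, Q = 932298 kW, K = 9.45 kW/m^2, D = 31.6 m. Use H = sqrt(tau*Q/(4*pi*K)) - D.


tau*Q/(4*pi*K) = 0.34 * 932298 / (4 * pi * 9.45) = 2669.27
sqrt(2669.27) = 51.665
H = 51.665 - 31.6 = 20.06

20.06 m


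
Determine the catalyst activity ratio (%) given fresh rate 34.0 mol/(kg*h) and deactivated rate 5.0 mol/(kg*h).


Activity (%) = (rate_used / rate_fresh) * 100
rate_used = 5.0, rate_fresh = 34.0
= (5.0 / 34.0) * 100
= 0.1471 * 100 = 14.71

14.71 %


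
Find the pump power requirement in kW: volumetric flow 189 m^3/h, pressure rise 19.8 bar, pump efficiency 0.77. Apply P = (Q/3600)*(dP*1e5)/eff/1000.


Q = 189 / 3600 = 0.0525 m^3/s
P = 0.0525 * (19.8 * 1e5) / 0.77 / 1000 = 135.0

135.0 kW


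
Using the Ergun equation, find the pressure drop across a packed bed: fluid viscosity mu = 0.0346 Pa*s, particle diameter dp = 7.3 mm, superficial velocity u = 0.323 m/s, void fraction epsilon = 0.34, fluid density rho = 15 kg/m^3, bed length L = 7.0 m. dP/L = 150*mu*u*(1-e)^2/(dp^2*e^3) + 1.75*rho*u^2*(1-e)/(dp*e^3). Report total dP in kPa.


dp = 7.3 mm = 0.0073 m
Viscous term = 150*0.0346*0.323*(1-0.34)^2 / (0.0073^2*0.34^3) = 348638
Inertial term = 1.75*15*0.323^2*(1-0.34) / (0.0073*0.34^3) = 6299.68
dP/L = 348638 + 6299.68 = 354938 Pa/m
dP = 354938 * 7.0 / 1000 = 2485 kPa

2485 kPa


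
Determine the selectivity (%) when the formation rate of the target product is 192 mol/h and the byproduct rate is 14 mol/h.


Selectivity = desired / (desired + undesired) * 100
Total products = 192 + 14 = 206 mol/h
S = 192 / 206 * 100
= 0.9320 * 100
= 93.20 %

93.20 %


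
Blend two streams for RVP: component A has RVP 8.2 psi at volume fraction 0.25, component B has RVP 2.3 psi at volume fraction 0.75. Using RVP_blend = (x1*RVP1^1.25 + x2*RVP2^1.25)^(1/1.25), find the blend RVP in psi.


Chevron index: RVP_blend = (sum xi*RVPi^1.25)^(1/1.25)
RVP^1.25 terms: 0.25 * 8.2^1.25 + 0.75 * 2.3^1.25 = 5.59335
RVP_blend = 5.59335^(1/1.25) = 3.964

3.964 psi


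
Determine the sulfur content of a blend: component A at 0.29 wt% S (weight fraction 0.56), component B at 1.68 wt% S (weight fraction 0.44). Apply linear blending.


Linear sulfur blending: S_blend = x1*S1 + x2*S2
Contribution 1: 0.56 * 0.29 = 0.1624 wt%
Contribution 2: 0.44 * 1.68 = 0.7392 wt%
S_blend = 0.1624 + 0.7392 = 0.9016

0.9016 wt%


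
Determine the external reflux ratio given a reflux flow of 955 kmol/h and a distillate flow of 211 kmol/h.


Reflux ratio definition: R = L / D (liquid returned / distillate withdrawn)
L = 955 kmol/h, D = 211 kmol/h
R = 955 / 211 = 4.526

4.526


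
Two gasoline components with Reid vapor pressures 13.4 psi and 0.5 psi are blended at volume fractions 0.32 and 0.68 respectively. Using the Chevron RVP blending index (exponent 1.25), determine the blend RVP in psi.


Chevron index: RVP_blend = (sum xi*RVPi^1.25)^(1/1.25)
RVP^1.25 terms: 0.32 * 13.4^1.25 + 0.68 * 0.5^1.25 = 8.49001
RVP_blend = 8.49001^(1/1.25) = 5.535

5.535 psi


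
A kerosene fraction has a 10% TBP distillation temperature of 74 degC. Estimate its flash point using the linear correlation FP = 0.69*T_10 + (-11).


FP = 0.69 * 74 + (-11) = 40.06

40.06 degC


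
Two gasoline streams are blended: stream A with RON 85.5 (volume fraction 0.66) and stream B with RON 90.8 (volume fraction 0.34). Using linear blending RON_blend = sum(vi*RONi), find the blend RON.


Linear blending: RON_blend = sum(vi * RONi)
Contribution 1: 0.66 * 85.5 = 56.43
Contribution 2: 0.34 * 90.8 = 30.872
RON_blend = 56.43 + 30.872 = 87.302

87.302


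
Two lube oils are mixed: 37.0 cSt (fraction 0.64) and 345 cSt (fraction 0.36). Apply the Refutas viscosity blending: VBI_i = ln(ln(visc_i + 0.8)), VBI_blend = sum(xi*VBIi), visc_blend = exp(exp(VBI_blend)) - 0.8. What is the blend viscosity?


Refutas method: VBN_i = 14.534*ln(ln(visc_i + 0.8)) + 10.975, blended linearly by mass fraction; since VBN is linear in VBI_i = ln(ln(visc_i + 0.8)) and the fractions sum to 1, blend VBI directly: visc = exp(exp(VBI_blend)) - 0.8
VBI_1 = ln(ln(37.0 + 0.8)) = 1.28987
VBI_2 = ln(ln(345 + 0.8)) = 1.76573
VBI_blend = 0.64 * 1.28987 + 0.36 * 1.76573 = 1.46118
visc_blend = exp(exp(1.46118)) - 0.8 = 73.72

73.72 cSt


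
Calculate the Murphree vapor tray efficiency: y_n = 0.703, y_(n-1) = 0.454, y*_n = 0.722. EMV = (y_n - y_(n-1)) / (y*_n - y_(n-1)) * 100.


Murphree vapor efficiency: EMV = (y_n - y_(n-1)) / (y*_n - y_(n-1)) * 100
EMV = (0.703 - 0.454) / (0.722 - 0.454) * 100 = 0.249 / 0.268 * 100 = 92.91

92.91 %


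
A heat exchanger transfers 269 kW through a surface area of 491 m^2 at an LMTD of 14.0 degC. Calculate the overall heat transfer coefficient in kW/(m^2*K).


From Q = U*A*LMTD, U = Q / (A * LMTD)
U = 269 / (491 * 14.0) = 269 / 6874 = 0.03913

0.03913 kW/(m^2*K)


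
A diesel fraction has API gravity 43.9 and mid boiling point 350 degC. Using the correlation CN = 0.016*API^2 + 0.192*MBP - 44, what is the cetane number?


CN = 0.016 * 43.9^2 + 0.192 * 350 - 44
CN = 30.83536 + 67.2 - 44 = 54.03536

54.03536


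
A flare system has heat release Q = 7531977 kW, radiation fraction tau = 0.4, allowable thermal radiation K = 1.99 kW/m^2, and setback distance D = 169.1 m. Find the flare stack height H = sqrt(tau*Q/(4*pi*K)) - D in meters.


tau*Q/(4*pi*K) = 0.4 * 7531977 / (4 * pi * 1.99) = 120478
sqrt(120478) = 347.099
H = 347.099 - 169.1 = 178.0

178.0 m


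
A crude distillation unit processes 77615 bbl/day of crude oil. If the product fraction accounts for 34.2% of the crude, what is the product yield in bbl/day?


Crude throughput = 77615 bbl/day
Fraction yield = 34.2%
yield = throughput * fraction / 100
yield = 77615 * 34.2 / 100 = 26544.33

26544.33 bbl/day


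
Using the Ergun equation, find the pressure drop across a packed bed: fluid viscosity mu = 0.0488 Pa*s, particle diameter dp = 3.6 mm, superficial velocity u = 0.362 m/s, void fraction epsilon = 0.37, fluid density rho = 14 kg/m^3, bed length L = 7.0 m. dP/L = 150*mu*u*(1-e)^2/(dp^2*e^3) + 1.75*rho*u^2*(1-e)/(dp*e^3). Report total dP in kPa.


dp = 3.6 mm = 0.0036 m
Viscous term = 150*0.0488*0.362*(1-0.37)^2 / (0.0036^2*0.37^3) = 1602100
Inertial term = 1.75*14*0.362^2*(1-0.37) / (0.0036*0.37^3) = 11092.2
dP/L = 1602100 + 11092.2 = 1613190 Pa/m
dP = 1613190 * 7.0 / 1000 = 11290 kPa

11290 kPa


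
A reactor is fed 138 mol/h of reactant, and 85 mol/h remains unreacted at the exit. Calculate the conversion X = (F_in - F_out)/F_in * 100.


X = (F_in - F_out) / F_in * 100
Moles reacted = 138 - 85 = 53
X = 53 / 138 * 100
= 0.3841 * 100
= 38.41 %

38.41 %


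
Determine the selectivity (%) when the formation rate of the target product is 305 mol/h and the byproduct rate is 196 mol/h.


Selectivity = desired / (desired + undesired) * 100
Total products = 305 + 196 = 501 mol/h
S = 305 / 501 * 100
= 0.6088 * 100
= 60.88 %

60.88 %


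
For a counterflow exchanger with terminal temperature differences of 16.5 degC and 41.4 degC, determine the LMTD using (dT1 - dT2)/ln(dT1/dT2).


LMTD = (dT1 - dT2) / ln(dT1/dT2)
= (16.5 - 41.4) / ln(16.5 / 41.4) = -24.9 / -0.91992 = 27.07

27.07 degC


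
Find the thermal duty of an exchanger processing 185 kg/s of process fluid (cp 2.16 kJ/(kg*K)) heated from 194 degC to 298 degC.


Q = m_dot * cp * delta_T
delta_T = 298 - 194 = 104 K
Q = 185 * 2.16 * 104
= 399.6 * 104
= 41558.4 kW

41558.4 kW


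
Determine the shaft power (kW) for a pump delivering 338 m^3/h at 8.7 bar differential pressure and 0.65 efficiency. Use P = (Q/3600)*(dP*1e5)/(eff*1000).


Q = 338 / 3600 = 0.0938889 m^3/s
P = 0.0938889 * (8.7 * 1e5) / 0.65 / 1000 = 125.7

125.7 kW


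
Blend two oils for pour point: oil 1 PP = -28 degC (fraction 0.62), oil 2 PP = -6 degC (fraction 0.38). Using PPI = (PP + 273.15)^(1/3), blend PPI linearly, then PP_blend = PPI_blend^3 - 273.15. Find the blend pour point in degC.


PPI_1 = (-28 + 273.15)^(1/3) = 6.258601
PPI_2 = (-6 + 273.15)^(1/3) = 6.440482
PPI_blend = 0.62 * 6.258601 + 0.38 * 6.440482 = 6.327716
PP_blend = 6.327716^3 - 273.15 = 253.3617 - 273.15 = -19.79

-19.79 degC


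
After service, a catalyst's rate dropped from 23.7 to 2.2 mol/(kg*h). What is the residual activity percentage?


Activity (%) = (rate_used / rate_fresh) * 100
rate_used = 2.2, rate_fresh = 23.7
= (2.2 / 23.7) * 100
= 0.09283 * 100 = 9.283

9.283 %


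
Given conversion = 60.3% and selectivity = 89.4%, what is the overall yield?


Overall yield = conversion (%) * selectivity (%) / 100
Conversion = 60.3%, Selectivity = 89.4%
Y = 60.3 * 89.4 / 100
= 53.9082 %

53.9082 %


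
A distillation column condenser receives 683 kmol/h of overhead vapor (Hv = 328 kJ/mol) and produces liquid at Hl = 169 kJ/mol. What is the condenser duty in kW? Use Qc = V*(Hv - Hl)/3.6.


Qc = 683 * (328 - 169) / 3.6 = 683 * 159 / 3.6 = 30170

30170 kW


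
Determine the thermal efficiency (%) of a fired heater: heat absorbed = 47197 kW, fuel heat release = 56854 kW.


Furnace efficiency = Q_absorbed / Q_fuel * 100
= 47197 / 56854 * 100 = 83.01

83.01 %


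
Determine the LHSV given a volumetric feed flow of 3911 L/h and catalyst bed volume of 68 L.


LHSV = volumetric feed rate / catalyst volume
= 3911 L/h / 68 L
= 57.51 h^-1

57.51 h^-1


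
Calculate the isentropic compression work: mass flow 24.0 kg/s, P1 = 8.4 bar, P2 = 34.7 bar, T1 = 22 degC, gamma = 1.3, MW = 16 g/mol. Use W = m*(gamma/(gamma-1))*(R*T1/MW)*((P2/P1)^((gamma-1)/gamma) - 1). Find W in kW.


Isentropic work: W = m*(gamma/(gamma-1))*(R*T1/MW)*((P2/P1)^((gamma-1)/gamma) - 1)
T1 = 22 + 273.15 = 295.15 K
Pressure ratio = 34.7 / 8.4 = 4.13095
Exponent = (1.3 - 1)/1.3 = 0.230769
(P2/P1)^exp - 1 = 4.13095^0.230769 - 1 = 0.387284
W = 24.0 * 1.3 / 0.3 * 8.314 * 295.15 / 16 * 0.387284 = 6177

6177 kW


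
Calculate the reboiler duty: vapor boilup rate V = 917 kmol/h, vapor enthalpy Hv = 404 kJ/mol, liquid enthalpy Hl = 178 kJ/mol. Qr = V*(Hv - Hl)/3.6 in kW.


Qr = 917 * (404 - 178) / 3.6 = 917 * 226 / 3.6 = 57570

57570 kW


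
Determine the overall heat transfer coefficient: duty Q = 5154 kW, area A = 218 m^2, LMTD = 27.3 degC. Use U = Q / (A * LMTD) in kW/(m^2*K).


From Q = U*A*LMTD, U = Q / (A * LMTD)
U = 5154 / (218 * 27.3) = 5154 / 5951.4 = 0.8660

0.8660 kW/(m^2*K)


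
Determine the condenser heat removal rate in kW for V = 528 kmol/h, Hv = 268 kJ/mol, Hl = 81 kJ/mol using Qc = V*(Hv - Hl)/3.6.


Qc = 528 * (268 - 81) / 3.6 = 528 * 187 / 3.6 = 27430

27430 kW


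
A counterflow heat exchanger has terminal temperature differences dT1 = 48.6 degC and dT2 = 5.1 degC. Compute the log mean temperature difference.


LMTD = (dT1 - dT2) / ln(dT1/dT2)
= (48.6 - 5.1) / ln(48.6 / 5.1) = 43.5 / 2.25438 = 19.30

19.30 degC


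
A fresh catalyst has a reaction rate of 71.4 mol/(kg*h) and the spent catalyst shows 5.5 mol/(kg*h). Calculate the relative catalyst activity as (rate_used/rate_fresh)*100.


Activity (%) = (rate_used / rate_fresh) * 100
rate_used = 5.5, rate_fresh = 71.4
= (5.5 / 71.4) * 100
= 0.07703 * 100 = 7.703

7.703 %


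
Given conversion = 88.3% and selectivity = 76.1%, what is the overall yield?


Overall yield = conversion (%) * selectivity (%) / 100
Conversion = 88.3%, Selectivity = 76.1%
Y = 88.3 * 76.1 / 100
= 67.1963 %

67.1963 %


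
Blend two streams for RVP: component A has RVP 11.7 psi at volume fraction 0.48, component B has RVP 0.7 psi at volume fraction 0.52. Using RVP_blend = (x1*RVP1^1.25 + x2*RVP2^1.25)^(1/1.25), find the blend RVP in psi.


Chevron index: RVP_blend = (sum xi*RVPi^1.25)^(1/1.25)
RVP^1.25 terms: 0.48 * 11.7^1.25 + 0.52 * 0.7^1.25 = 10.7196
RVP_blend = 10.7196^(1/1.25) = 6.670

6.670 psi


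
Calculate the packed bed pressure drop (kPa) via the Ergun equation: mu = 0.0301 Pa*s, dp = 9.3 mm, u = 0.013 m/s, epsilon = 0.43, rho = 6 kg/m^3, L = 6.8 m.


dp = 9.3 mm = 0.0093 m
Viscous term = 150*0.0301*0.013*(1-0.43)^2 / (0.0093^2*0.43^3) = 2773.19
Inertial term = 1.75*6*0.013^2*(1-0.43) / (0.0093*0.43^3) = 1.36793
dP/L = 2773.19 + 1.36793 = 2774.56 Pa/m
dP = 2774.56 * 6.8 / 1000 = 18.87 kPa

18.87 kPa


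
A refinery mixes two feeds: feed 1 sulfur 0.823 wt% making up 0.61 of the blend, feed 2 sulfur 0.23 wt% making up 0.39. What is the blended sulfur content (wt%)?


Linear sulfur blending: S_blend = x1*S1 + x2*S2
Contribution 1: 0.61 * 0.823 = 0.50203 wt%
Contribution 2: 0.39 * 0.23 = 0.0897 wt%
S_blend = 0.50203 + 0.0897 = 0.59173

0.59173 wt%


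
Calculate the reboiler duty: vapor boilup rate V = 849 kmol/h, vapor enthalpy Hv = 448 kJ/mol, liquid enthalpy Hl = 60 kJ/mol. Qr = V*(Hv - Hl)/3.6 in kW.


Qr = 849 * (448 - 60) / 3.6 = 849 * 388 / 3.6 = 91500

91500 kW


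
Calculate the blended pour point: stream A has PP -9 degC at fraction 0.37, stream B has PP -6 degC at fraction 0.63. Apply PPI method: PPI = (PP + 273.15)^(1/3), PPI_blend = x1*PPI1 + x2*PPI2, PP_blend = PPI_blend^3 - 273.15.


PPI_1 = (-9 + 273.15)^(1/3) = 6.416283
PPI_2 = (-6 + 273.15)^(1/3) = 6.440482
PPI_blend = 0.37 * 6.416283 + 0.63 * 6.440482 = 6.431528
PP_blend = 6.431528^3 - 273.15 = 266.0373 - 273.15 = -7.11

-7.11 degC


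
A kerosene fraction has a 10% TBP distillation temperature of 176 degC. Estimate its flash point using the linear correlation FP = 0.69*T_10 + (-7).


FP = 0.69 * 176 + (-7) = 114.44

114.44 degC


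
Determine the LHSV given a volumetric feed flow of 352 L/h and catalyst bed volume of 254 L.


LHSV = volumetric feed rate / catalyst volume
= 352 L/h / 254 L
= 1.386 h^-1

1.386 h^-1


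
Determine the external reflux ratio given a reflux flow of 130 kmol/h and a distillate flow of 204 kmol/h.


Reflux ratio definition: R = L / D (liquid returned / distillate withdrawn)
L = 130 kmol/h, D = 204 kmol/h
R = 130 / 204 = 0.6373

0.6373


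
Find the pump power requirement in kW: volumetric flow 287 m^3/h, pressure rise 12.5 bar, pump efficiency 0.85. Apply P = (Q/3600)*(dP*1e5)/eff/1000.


Q = 287 / 3600 = 0.0797222 m^3/s
P = 0.0797222 * (12.5 * 1e5) / 0.85 / 1000 = 117.2

117.2 kW


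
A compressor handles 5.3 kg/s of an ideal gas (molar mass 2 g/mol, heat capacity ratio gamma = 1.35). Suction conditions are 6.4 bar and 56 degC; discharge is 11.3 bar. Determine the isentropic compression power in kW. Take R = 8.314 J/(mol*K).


Isentropic work: W = m*(gamma/(gamma-1))*(R*T1/MW)*((P2/P1)^((gamma-1)/gamma) - 1)
T1 = 56 + 273.15 = 329.15 K
Pressure ratio = 11.3 / 6.4 = 1.76562
Exponent = (1.35 - 1)/1.35 = 0.259259
(P2/P1)^exp - 1 = 1.76562^0.259259 - 1 = 0.158805
W = 5.3 * 1.35 / 0.35 * 8.314 * 329.15 / 2 * 0.158805 = 4442

4442 kW


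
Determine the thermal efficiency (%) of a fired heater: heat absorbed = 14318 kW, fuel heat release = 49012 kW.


Furnace efficiency = Q_absorbed / Q_fuel * 100
= 14318 / 49012 * 100 = 29.21

29.21 %


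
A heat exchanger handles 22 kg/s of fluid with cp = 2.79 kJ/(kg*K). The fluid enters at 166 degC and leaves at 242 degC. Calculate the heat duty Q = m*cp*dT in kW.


Q = m_dot * cp * delta_T
delta_T = 242 - 166 = 76 K
Q = 22 * 2.79 * 76
= 61.38 * 76
= 4664.88 kW

4664.88 kW


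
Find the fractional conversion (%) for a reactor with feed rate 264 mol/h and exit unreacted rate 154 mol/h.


X = (F_in - F_out) / F_in * 100
Moles reacted = 264 - 154 = 110
X = 110 / 264 * 100
= 0.4167 * 100
= 41.67 %

41.67 %


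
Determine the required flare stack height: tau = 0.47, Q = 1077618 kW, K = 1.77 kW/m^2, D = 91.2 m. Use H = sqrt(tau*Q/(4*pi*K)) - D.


tau*Q/(4*pi*K) = 0.47 * 1077618 / (4 * pi * 1.77) = 22770.9
sqrt(22770.9) = 150.9
H = 150.9 - 91.2 = 59.70

59.70 m


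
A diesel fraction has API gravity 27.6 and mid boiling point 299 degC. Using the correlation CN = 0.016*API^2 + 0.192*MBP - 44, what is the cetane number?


CN = 0.016 * 27.6^2 + 0.192 * 299 - 44
CN = 12.18816 + 57.408 - 44 = 25.59616

25.59616


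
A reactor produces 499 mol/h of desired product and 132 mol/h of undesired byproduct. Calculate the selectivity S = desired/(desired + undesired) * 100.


Selectivity = desired / (desired + undesired) * 100
Total products = 499 + 132 = 631 mol/h
S = 499 / 631 * 100
= 0.7908 * 100
= 79.08 %

79.08 %


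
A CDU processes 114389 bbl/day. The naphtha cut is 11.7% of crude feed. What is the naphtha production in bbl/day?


Crude throughput = 114389 bbl/day
Fraction yield = 11.7%
yield = throughput * fraction / 100
yield = 114389 * 11.7 / 100 = 13383.513

13383.513 bbl/day


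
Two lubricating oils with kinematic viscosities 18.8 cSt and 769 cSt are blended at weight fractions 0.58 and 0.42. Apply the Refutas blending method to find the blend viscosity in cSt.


Refutas method: VBN_i = 14.534*ln(ln(visc_i + 0.8)) + 10.975, blended linearly by mass fraction; since VBN is linear in VBI_i = ln(ln(visc_i + 0.8)) and the fractions sum to 1, blend VBI directly: visc = exp(exp(VBI_blend)) - 0.8
VBI_1 = ln(ln(18.8 + 0.8)) = 1.09042
VBI_2 = ln(ln(769 + 0.8)) = 1.89403
VBI_blend = 0.58 * 1.09042 + 0.42 * 1.89403 = 1.42794
visc_blend = exp(exp(1.42794)) - 0.8 = 63.92

63.92 cSt


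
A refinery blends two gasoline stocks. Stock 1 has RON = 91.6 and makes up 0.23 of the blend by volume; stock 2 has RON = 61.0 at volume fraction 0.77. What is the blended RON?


Linear blending: RON_blend = sum(vi * RONi)
Contribution 1: 0.23 * 91.6 = 21.068
Contribution 2: 0.77 * 61.0 = 46.97
RON_blend = 21.068 + 46.97 = 68.038

68.038


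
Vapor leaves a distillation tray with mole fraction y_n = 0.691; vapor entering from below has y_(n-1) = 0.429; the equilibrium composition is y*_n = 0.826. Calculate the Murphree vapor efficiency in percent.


Murphree vapor efficiency: EMV = (y_n - y_(n-1)) / (y*_n - y_(n-1)) * 100
EMV = (0.691 - 0.429) / (0.826 - 0.429) * 100 = 0.262 / 0.397 * 100 = 65.99

65.99 %


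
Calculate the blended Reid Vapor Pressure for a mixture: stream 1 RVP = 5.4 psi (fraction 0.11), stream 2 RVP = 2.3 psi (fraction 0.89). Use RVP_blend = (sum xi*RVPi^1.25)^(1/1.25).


Chevron index: RVP_blend = (sum xi*RVPi^1.25)^(1/1.25)
RVP^1.25 terms: 0.11 * 5.4^1.25 + 0.89 * 2.3^1.25 = 3.42636
RVP_blend = 3.42636^(1/1.25) = 2.678

2.678 psi


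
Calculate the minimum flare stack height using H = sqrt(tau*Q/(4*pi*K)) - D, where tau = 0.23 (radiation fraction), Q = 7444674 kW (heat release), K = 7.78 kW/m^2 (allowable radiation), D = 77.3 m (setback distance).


tau*Q/(4*pi*K) = 0.23 * 7444674 / (4 * pi * 7.78) = 17513.9
sqrt(17513.9) = 132.34
H = 132.34 - 77.3 = 55.04

55.04 m


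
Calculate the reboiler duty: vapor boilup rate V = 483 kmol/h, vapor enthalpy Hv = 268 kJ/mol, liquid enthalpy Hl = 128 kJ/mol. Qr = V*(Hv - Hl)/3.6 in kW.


Qr = 483 * (268 - 128) / 3.6 = 483 * 140 / 3.6 = 18780

18780 kW


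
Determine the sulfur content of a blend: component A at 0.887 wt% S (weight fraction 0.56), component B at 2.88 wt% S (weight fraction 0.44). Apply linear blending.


Linear sulfur blending: S_blend = x1*S1 + x2*S2
Contribution 1: 0.56 * 0.887 = 0.49672 wt%
Contribution 2: 0.44 * 2.88 = 1.2672 wt%
S_blend = 0.49672 + 1.2672 = 1.76392

1.76392 wt%


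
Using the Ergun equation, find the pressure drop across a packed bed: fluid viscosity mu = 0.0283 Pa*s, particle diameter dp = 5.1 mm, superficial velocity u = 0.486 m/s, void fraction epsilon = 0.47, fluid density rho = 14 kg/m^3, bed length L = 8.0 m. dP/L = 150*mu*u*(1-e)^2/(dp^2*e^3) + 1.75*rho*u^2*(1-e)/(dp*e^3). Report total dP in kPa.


dp = 5.1 mm = 0.0051 m
Viscous term = 150*0.0283*0.486*(1-0.47)^2 / (0.0051^2*0.47^3) = 214601
Inertial term = 1.75*14*0.486^2*(1-0.47) / (0.0051*0.47^3) = 5792.3
dP/L = 214601 + 5792.3 = 220393 Pa/m
dP = 220393 * 8.0 / 1000 = 1763 kPa

1763 kPa


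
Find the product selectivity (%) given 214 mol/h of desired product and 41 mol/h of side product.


Selectivity = desired / (desired + undesired) * 100
Total products = 214 + 41 = 255 mol/h
S = 214 / 255 * 100
= 0.8392 * 100
= 83.92 %

83.92 %


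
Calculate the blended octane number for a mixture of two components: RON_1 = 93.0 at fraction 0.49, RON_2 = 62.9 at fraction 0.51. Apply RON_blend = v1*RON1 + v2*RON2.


Linear blending: RON_blend = sum(vi * RONi)
Contribution 1: 0.49 * 93.0 = 45.57
Contribution 2: 0.51 * 62.9 = 32.079
RON_blend = 45.57 + 32.079 = 77.649

77.649


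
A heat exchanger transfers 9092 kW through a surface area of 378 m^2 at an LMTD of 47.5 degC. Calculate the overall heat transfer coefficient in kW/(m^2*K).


From Q = U*A*LMTD, U = Q / (A * LMTD)
U = 9092 / (378 * 47.5) = 9092 / 17955 = 0.5064

0.5064 kW/(m^2*K)


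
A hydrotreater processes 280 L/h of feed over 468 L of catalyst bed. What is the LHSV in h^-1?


LHSV = volumetric feed rate / catalyst volume
= 280 L/h / 468 L
= 0.5983 h^-1

0.5983 h^-1


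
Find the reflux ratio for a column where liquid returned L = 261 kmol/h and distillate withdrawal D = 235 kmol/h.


Reflux ratio definition: R = L / D (liquid returned / distillate withdrawn)
L = 261 kmol/h, D = 235 kmol/h
R = 261 / 235 = 1.111

1.111


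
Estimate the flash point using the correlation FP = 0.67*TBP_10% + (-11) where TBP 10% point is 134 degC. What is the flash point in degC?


FP = 0.67 * 134 + (-11) = 78.78

78.78 degC


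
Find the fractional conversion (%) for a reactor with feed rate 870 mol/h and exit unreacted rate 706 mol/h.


X = (F_in - F_out) / F_in * 100
Moles reacted = 870 - 706 = 164
X = 164 / 870 * 100
= 0.1885 * 100
= 18.85 %

18.85 %


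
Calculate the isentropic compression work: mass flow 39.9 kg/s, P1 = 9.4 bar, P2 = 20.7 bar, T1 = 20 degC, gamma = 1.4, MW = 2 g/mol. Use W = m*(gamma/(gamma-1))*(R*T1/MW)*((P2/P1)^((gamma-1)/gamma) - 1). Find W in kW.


Isentropic work: W = m*(gamma/(gamma-1))*(R*T1/MW)*((P2/P1)^((gamma-1)/gamma) - 1)
T1 = 20 + 273.15 = 293.15 K
Pressure ratio = 20.7 / 9.4 = 2.20213
Exponent = (1.4 - 1)/1.4 = 0.285714
(P2/P1)^exp - 1 = 2.20213^0.285714 - 1 = 0.253011
W = 39.9 * 1.4 / 0.4 * 8.314 * 293.15 / 2 * 0.253011 = 43060

43060 kW


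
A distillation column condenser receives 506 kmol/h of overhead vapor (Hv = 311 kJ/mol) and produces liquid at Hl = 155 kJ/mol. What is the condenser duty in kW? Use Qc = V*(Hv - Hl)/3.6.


Qc = 506 * (311 - 155) / 3.6 = 506 * 156 / 3.6 = 21930

21930 kW


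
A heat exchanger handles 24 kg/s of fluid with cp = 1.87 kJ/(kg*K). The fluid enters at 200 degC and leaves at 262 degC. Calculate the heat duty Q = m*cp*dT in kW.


Q = m_dot * cp * delta_T
delta_T = 262 - 200 = 62 K
Q = 24 * 1.87 * 62
= 44.88 * 62
= 2782.56 kW

2782.56 kW


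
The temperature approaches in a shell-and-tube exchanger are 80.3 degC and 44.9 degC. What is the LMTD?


LMTD = (dT1 - dT2) / ln(dT1/dT2)
= (80.3 - 44.9) / ln(80.3 / 44.9) = 35.4 / 0.581332 = 60.89

60.89 degC


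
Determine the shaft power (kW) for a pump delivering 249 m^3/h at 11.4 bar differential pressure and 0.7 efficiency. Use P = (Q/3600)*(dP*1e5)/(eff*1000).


Q = 249 / 3600 = 0.0691667 m^3/s
P = 0.0691667 * (11.4 * 1e5) / 0.7 / 1000 = 112.6

112.6 kW


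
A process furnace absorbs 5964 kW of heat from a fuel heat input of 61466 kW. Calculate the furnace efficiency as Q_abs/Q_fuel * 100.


Furnace efficiency = Q_absorbed / Q_fuel * 100
= 5964 / 61466 * 100 = 9.703

9.703 %


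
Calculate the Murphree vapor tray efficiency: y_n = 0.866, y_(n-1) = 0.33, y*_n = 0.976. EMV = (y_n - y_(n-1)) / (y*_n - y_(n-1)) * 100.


Murphree vapor efficiency: EMV = (y_n - y_(n-1)) / (y*_n - y_(n-1)) * 100
EMV = (0.866 - 0.33) / (0.976 - 0.33) * 100 = 0.536 / 0.646 * 100 = 82.97

82.97 %


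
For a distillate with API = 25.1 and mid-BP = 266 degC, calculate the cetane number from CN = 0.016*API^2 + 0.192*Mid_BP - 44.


CN = 0.016 * 25.1^2 + 0.192 * 266 - 44
CN = 10.08016 + 51.072 - 44 = 17.15216

17.15216


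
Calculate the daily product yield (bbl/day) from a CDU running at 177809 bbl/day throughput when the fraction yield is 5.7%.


Crude throughput = 177809 bbl/day
Fraction yield = 5.7%
yield = throughput * fraction / 100
yield = 177809 * 5.7 / 100 = 10135.113

10135.113 bbl/day


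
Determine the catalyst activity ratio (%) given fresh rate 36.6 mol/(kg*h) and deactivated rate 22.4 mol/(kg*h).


Activity (%) = (rate_used / rate_fresh) * 100
rate_used = 22.4, rate_fresh = 36.6
= (22.4 / 36.6) * 100
= 0.6120 * 100 = 61.20

61.20 %


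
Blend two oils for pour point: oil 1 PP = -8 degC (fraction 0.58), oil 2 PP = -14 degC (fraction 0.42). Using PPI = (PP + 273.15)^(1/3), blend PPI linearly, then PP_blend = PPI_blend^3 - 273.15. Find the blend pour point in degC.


PPI_1 = (-8 + 273.15)^(1/3) = 6.42437
PPI_2 = (-14 + 273.15)^(1/3) = 6.375541
PPI_blend = 0.58 * 6.42437 + 0.42 * 6.375541 = 6.403862
PP_blend = 6.403862^3 - 273.15 = 262.6188 - 273.15 = -10.53

-10.53 degC


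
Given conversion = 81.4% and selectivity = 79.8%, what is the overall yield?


Overall yield = conversion (%) * selectivity (%) / 100
Conversion = 81.4%, Selectivity = 79.8%
Y = 81.4 * 79.8 / 100
= 64.9572 %

64.9572 %


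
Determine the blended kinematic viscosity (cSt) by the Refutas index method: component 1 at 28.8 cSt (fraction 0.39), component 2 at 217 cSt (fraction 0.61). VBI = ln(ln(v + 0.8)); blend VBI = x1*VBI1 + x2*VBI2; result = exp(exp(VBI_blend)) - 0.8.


Refutas method: VBN_i = 14.534*ln(ln(visc_i + 0.8)) + 10.975, blended linearly by mass fraction; since VBN is linear in VBI_i = ln(ln(visc_i + 0.8)) and the fractions sum to 1, blend VBI directly: visc = exp(exp(VBI_blend)) - 0.8
VBI_1 = ln(ln(28.8 + 0.8)) = 1.22017
VBI_2 = ln(ln(217 + 0.8)) = 1.68335
VBI_blend = 0.39 * 1.22017 + 0.61 * 1.68335 = 1.50271
visc_blend = exp(exp(1.50271)) - 0.8 = 88.67

88.67 cSt


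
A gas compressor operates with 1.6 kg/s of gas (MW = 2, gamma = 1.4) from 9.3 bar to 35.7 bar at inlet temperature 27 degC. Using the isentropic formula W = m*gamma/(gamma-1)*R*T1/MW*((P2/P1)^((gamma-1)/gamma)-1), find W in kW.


Isentropic work: W = m*(gamma/(gamma-1))*(R*T1/MW)*((P2/P1)^((gamma-1)/gamma) - 1)
T1 = 27 + 273.15 = 300.15 K
Pressure ratio = 35.7 / 9.3 = 3.83871
Exponent = (1.4 - 1)/1.4 = 0.285714
(P2/P1)^exp - 1 = 3.83871^0.285714 - 1 = 0.468622
W = 1.6 * 1.4 / 0.4 * 8.314 * 300.15 / 2 * 0.468622 = 3274

3274 kW
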